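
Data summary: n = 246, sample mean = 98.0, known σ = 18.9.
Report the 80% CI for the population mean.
(96.46, 99.54)

z-interval (σ known):
z* = 1.282 for 80% confidence

Margin of error = z* · σ/√n = 1.282 · 18.9/√246 = 1.54

CI: (98.0 - 1.54, 98.0 + 1.54) = (96.46, 99.54)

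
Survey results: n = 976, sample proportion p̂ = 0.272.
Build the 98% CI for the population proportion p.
(0.239, 0.305)

Proportion CI:
SE = √(p̂(1-p̂)/n) = √(0.272 · 0.728 / 976) = 0.01424

z* = 2.326
Margin = z* · SE = 2.326 · 0.01424 = 0.0331

CI: 0.272 ± 0.0331 = (0.239, 0.305)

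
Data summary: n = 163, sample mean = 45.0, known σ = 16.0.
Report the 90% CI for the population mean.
(42.94, 47.06)

z-interval (σ known):
z* = 1.645 for 90% confidence

Margin of error = z* · σ/√n = 1.645 · 16.0/√163 = 2.06

CI: (45.0 - 2.06, 45.0 + 2.06) = (42.94, 47.06)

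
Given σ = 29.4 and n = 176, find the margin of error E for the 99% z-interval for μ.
Margin of error = 5.71

Margin of error = z* · σ/√n
= 2.576 · 29.4/√176
= 2.576 · 29.4/13.2665
= 5.71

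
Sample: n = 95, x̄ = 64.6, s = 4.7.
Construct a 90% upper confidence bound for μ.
μ ≤ 65.22

Upper bound (one-sided):
t* = 1.291 (one-sided for 90%)
Upper bound = x̄ + t* · s/√n = 64.6 + 1.291 · 4.7/√95 = 65.22

We are 90% confident that μ ≤ 65.22.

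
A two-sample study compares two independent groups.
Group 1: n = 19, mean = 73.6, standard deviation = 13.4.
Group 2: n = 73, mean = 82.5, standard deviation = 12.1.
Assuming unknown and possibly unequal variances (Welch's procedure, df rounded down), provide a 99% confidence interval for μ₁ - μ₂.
(-18.31, 0.51)

Difference: x̄₁ - x̄₂ = -8.90
SE = √(s₁²/n₁ + s₂²/n₂) = √(13.4²/19 + 12.1²/73) = 3.3847
df = 26.16 → 26 (Welch–Satterthwaite, rounded down)
t* = 2.779

CI: -8.90 ± 2.779 · 3.3847 = -8.90 ± 9.41 = (-18.31, 0.51)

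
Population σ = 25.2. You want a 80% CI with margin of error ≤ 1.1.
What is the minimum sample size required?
n ≥ 863

For margin E ≤ 1.1:
n ≥ (z* · σ / E)²
n ≥ (1.282 · 25.2 / 1.1)²
n ≥ 862.56

Minimum n = 863 (rounding up)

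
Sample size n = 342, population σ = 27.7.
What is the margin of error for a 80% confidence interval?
Margin of error = 1.92

Margin of error = z* · σ/√n
= 1.282 · 27.7/√342
= 1.282 · 27.7/18.4932
= 1.92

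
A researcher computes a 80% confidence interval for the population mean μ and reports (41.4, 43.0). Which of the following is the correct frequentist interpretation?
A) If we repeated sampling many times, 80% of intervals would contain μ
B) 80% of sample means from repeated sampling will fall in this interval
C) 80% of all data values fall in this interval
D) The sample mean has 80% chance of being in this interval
A

A) Correct — this is the frequentist long-run coverage interpretation.
B) Wrong — coverage applies to intervals containing μ, not to future x̄ values.
C) Wrong — a CI is about the parameter μ, not individual data values.
D) Wrong — x̄ is observed and sits in the interval by construction.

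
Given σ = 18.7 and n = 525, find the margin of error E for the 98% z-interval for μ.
Margin of error = 1.90

Margin of error = z* · σ/√n
= 2.326 · 18.7/√525
= 2.326 · 18.7/22.9129
= 1.90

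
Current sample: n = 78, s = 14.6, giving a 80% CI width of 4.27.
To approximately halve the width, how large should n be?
n ≈ 312

CI width ∝ 1/√n
To reduce width by factor 2, need √n to grow by 2 → need 2² = 4 times as many samples.

Current: n = 78, width = 4.27
New: n = 312, width ≈ 2.12

Width reduced by factor of 4.27/2.12 = 2.01.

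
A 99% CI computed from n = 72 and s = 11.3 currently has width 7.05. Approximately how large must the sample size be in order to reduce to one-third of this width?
n ≈ 648

CI width ∝ 1/√n
To reduce width by factor 3, need √n to grow by 3 → need 3² = 9 times as many samples.

Current: n = 72, width = 7.05
New: n = 648, width ≈ 2.29

Width reduced by factor of 7.05/2.29 = 3.08.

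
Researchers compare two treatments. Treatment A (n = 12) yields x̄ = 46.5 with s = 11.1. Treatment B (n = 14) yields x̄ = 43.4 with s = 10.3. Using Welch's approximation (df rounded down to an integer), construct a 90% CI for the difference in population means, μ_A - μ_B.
(-4.15, 10.35)

Difference: x̄₁ - x̄₂ = 3.10
SE = √(s₁²/n₁ + s₂²/n₂) = √(11.1²/12 + 10.3²/14) = 4.2244
df = 22.75 → 22 (Welch–Satterthwaite, rounded down)
t* = 1.717

CI: 3.10 ± 1.717 · 4.2244 = 3.10 ± 7.25 = (-4.15, 10.35)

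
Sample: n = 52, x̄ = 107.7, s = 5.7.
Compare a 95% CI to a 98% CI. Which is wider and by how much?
98% CI is wider by 0.63

df = 51
95% CI: t* = 2.008, (106.11, 109.29), width = 2 · t* · s/√n = 3.17
98% CI: t* = 2.402, (105.80, 109.60), width = 2 · t* · s/√n = 3.80

The 98% CI is wider by 3.80 - 3.17 = 0.63.
Higher confidence requires a wider interval.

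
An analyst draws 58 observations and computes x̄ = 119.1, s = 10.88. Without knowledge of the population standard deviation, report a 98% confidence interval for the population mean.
(115.68, 122.52)

t-interval (σ unknown):
df = n - 1 = 57
t* = 2.394 for 98% confidence

Margin of error = t* · s/√n = 2.394 · 10.88/√58 = 3.42

CI: (115.68, 122.52)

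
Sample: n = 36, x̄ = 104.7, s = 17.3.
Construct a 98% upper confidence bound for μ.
μ ≤ 110.85

Upper bound (one-sided):
t* = 2.133 (one-sided for 98%)
Upper bound = x̄ + t* · s/√n = 104.7 + 2.133 · 17.3/√36 = 110.85

We are 98% confident that μ ≤ 110.85.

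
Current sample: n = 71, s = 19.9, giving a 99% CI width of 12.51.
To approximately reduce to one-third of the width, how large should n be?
n ≈ 639

CI width ∝ 1/√n
To reduce width by factor 3, need √n to grow by 3 → need 3² = 9 times as many samples.

Current: n = 71, width = 12.51
New: n = 639, width ≈ 4.07

Width reduced by factor of 12.51/4.07 = 3.07.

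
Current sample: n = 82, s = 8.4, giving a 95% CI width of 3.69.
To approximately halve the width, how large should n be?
n ≈ 328

CI width ∝ 1/√n
To reduce width by factor 2, need √n to grow by 2 → need 2² = 4 times as many samples.

Current: n = 82, width = 3.69
New: n = 328, width ≈ 1.82

Width reduced by factor of 3.69/1.82 = 2.03.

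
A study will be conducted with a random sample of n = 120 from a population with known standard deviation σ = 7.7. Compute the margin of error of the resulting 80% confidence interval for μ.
Margin of error = 0.90

Margin of error = z* · σ/√n
= 1.282 · 7.7/√120
= 1.282 · 7.7/10.9545
= 0.90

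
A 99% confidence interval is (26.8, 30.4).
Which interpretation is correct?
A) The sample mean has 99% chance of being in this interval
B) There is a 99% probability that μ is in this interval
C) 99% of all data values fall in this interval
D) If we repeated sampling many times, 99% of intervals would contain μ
D

A) Wrong — x̄ is observed and sits in the interval by construction.
B) Wrong — μ is fixed; the randomness lives in the interval, not in μ.
C) Wrong — a CI is about the parameter μ, not individual data values.
D) Correct — this is the frequentist long-run coverage interpretation.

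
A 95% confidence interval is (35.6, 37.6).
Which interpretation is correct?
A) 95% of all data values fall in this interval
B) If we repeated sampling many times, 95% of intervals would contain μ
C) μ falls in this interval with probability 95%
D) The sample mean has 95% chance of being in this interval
B

A) Wrong — a CI is about the parameter μ, not individual data values.
B) Correct — this is the frequentist long-run coverage interpretation.
C) Wrong — μ is fixed; the randomness lives in the interval, not in μ.
D) Wrong — x̄ is observed and sits in the interval by construction.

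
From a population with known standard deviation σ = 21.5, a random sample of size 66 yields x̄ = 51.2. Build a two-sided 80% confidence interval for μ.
(47.81, 54.59)

z-interval (σ known):
z* = 1.282 for 80% confidence

Margin of error = z* · σ/√n = 1.282 · 21.5/√66 = 3.39

CI: (51.2 - 3.39, 51.2 + 3.39) = (47.81, 54.59)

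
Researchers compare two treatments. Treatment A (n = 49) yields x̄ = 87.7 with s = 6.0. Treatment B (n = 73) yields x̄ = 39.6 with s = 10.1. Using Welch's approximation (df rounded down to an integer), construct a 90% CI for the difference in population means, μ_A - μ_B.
(45.68, 50.52)

Difference: x̄₁ - x̄₂ = 48.10
SE = √(s₁²/n₁ + s₂²/n₂) = √(6.0²/49 + 10.1²/73) = 1.4602
df = 118.48 → 118 (Welch–Satterthwaite, rounded down)
t* = 1.658

CI: 48.10 ± 1.658 · 1.4602 = 48.10 ± 2.42 = (45.68, 50.52)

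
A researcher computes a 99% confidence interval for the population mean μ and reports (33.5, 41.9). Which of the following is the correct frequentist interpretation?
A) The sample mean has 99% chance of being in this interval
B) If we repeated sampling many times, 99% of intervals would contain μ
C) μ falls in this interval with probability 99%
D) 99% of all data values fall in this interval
B

A) Wrong — x̄ is observed and sits in the interval by construction.
B) Correct — this is the frequentist long-run coverage interpretation.
C) Wrong — μ is fixed; the randomness lives in the interval, not in μ.
D) Wrong — a CI is about the parameter μ, not individual data values.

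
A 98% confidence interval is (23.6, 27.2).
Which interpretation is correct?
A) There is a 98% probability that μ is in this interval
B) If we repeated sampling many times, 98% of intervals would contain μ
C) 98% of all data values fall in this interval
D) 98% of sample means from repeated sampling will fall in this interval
B

A) Wrong — μ is fixed; the randomness lives in the interval, not in μ.
B) Correct — this is the frequentist long-run coverage interpretation.
C) Wrong — a CI is about the parameter μ, not individual data values.
D) Wrong — coverage applies to intervals containing μ, not to future x̄ values.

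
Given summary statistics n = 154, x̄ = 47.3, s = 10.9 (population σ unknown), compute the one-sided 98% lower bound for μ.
μ ≥ 45.48

Lower bound (one-sided):
t* = 2.071 (one-sided for 98%)
Lower bound = x̄ - t* · s/√n = 47.3 - 2.071 · 10.9/√154 = 45.48

We are 98% confident that μ ≥ 45.48.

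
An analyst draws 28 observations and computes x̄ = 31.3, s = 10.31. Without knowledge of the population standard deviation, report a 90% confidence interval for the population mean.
(27.98, 34.62)

t-interval (σ unknown):
df = n - 1 = 27
t* = 1.703 for 90% confidence

Margin of error = t* · s/√n = 1.703 · 10.31/√28 = 3.32

CI: (27.98, 34.62)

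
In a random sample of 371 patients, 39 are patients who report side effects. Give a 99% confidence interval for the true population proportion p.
(0.064, 0.146)

Proportion CI:
p̂ = 39/371 = 0.10512
SE = √(p̂(1-p̂)/n) = √(0.10512 · 0.89488 / 371) = 0.01592

z* = 2.576
Margin = z* · SE = 2.576 · 0.01592 = 0.0410

CI: 0.10512 ± 0.0410 = (0.064, 0.146)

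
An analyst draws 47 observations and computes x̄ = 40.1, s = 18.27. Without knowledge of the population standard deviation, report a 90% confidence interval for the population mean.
(35.63, 44.57)

t-interval (σ unknown):
df = n - 1 = 46
t* = 1.679 for 90% confidence

Margin of error = t* · s/√n = 1.679 · 18.27/√47 = 4.47

CI: (35.63, 44.57)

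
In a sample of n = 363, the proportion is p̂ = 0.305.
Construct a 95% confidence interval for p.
(0.258, 0.352)

Proportion CI:
SE = √(p̂(1-p̂)/n) = √(0.305 · 0.695 / 363) = 0.02417

z* = 1.960
Margin = z* · SE = 1.960 · 0.02417 = 0.0474

CI: 0.305 ± 0.0474 = (0.258, 0.352)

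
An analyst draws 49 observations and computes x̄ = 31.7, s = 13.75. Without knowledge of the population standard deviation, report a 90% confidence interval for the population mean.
(28.41, 34.99)

t-interval (σ unknown):
df = n - 1 = 48
t* = 1.677 for 90% confidence

Margin of error = t* · s/√n = 1.677 · 13.75/√49 = 3.29

CI: (28.41, 34.99)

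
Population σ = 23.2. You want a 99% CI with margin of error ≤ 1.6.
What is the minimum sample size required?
n ≥ 1396

For margin E ≤ 1.6:
n ≥ (z* · σ / E)²
n ≥ (2.576 · 23.2 / 1.6)²
n ≥ 1395.17

Minimum n = 1396 (rounding up)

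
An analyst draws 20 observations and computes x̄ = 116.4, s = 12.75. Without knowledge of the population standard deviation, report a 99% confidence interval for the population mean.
(108.24, 124.56)

t-interval (σ unknown):
df = n - 1 = 19
t* = 2.861 for 99% confidence

Margin of error = t* · s/√n = 2.861 · 12.75/√20 = 8.16

CI: (108.24, 124.56)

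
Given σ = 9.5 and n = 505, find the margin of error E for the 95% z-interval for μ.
Margin of error = 0.83

Margin of error = z* · σ/√n
= 1.960 · 9.5/√505
= 1.960 · 9.5/22.4722
= 0.83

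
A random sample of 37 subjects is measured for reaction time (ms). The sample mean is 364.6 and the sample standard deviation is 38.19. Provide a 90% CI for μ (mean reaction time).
(354.00, 375.20)

t-interval (σ unknown):
df = n - 1 = 36
t* = 1.688 for 90% confidence

Margin of error = t* · s/√n = 1.688 · 38.19/√37 = 10.60

CI: (354.00, 375.20)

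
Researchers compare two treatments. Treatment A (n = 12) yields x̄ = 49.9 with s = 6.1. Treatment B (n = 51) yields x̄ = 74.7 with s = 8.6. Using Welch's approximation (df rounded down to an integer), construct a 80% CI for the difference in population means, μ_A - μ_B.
(-27.62, -21.98)

Difference: x̄₁ - x̄₂ = -24.80
SE = √(s₁²/n₁ + s₂²/n₂) = √(6.1²/12 + 8.6²/51) = 2.1333
df = 22.61 → 22 (Welch–Satterthwaite, rounded down)
t* = 1.321

CI: -24.80 ± 1.321 · 2.1333 = -24.80 ± 2.82 = (-27.62, -21.98)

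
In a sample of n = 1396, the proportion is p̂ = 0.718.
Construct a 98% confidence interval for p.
(0.690, 0.746)

Proportion CI:
SE = √(p̂(1-p̂)/n) = √(0.718 · 0.282 / 1396) = 0.01204

z* = 2.326
Margin = z* · SE = 2.326 · 0.01204 = 0.0280

CI: 0.718 ± 0.0280 = (0.690, 0.746)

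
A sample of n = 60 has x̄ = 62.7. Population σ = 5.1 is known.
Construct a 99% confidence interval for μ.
(61.00, 64.40)

z-interval (σ known):
z* = 2.576 for 99% confidence

Margin of error = z* · σ/√n = 2.576 · 5.1/√60 = 1.70

CI: (62.7 - 1.70, 62.7 + 1.70) = (61.00, 64.40)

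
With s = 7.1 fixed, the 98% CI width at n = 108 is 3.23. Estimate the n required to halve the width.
n ≈ 432

CI width ∝ 1/√n
To reduce width by factor 2, need √n to grow by 2 → need 2² = 4 times as many samples.

Current: n = 108, width = 3.23
New: n = 432, width ≈ 1.60

Width reduced by factor of 3.23/1.60 = 2.02.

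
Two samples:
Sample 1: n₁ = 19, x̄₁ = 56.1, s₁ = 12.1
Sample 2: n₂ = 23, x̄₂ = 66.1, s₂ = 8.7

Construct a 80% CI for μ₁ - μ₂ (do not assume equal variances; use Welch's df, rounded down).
(-14.34, -5.66)

Difference: x̄₁ - x̄₂ = -10.00
SE = √(s₁²/n₁ + s₂²/n₂) = √(12.1²/19 + 8.7²/23) = 3.3161
df = 31.90 → 31 (Welch–Satterthwaite, rounded down)
t* = 1.309

CI: -10.00 ± 1.309 · 3.3161 = -10.00 ± 4.34 = (-14.34, -5.66)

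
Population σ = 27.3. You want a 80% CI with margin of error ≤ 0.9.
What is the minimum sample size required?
n ≥ 1513

For margin E ≤ 0.9:
n ≥ (z* · σ / E)²
n ≥ (1.282 · 27.3 / 0.9)²
n ≥ 1512.22

Minimum n = 1513 (rounding up)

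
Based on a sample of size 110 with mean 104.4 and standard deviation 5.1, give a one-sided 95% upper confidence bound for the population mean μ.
μ ≤ 105.21

Upper bound (one-sided):
t* = 1.659 (one-sided for 95%)
Upper bound = x̄ + t* · s/√n = 104.4 + 1.659 · 5.1/√110 = 105.21

We are 95% confident that μ ≤ 105.21.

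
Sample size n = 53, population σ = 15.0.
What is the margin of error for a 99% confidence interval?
Margin of error = 5.31

Margin of error = z* · σ/√n
= 2.576 · 15.0/√53
= 2.576 · 15.0/7.2801
= 5.31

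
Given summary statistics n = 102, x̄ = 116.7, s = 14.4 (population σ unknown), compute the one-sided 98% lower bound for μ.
μ ≥ 113.73

Lower bound (one-sided):
t* = 2.081 (one-sided for 98%)
Lower bound = x̄ - t* · s/√n = 116.7 - 2.081 · 14.4/√102 = 113.73

We are 98% confident that μ ≥ 113.73.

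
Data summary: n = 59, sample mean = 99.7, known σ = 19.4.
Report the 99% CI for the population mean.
(93.19, 106.21)

z-interval (σ known):
z* = 2.576 for 99% confidence

Margin of error = z* · σ/√n = 2.576 · 19.4/√59 = 6.51

CI: (99.7 - 6.51, 99.7 + 6.51) = (93.19, 106.21)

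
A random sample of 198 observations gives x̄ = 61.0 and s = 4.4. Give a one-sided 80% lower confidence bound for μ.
μ ≥ 60.74

Lower bound (one-sided):
t* = 0.843 (one-sided for 80%)
Lower bound = x̄ - t* · s/√n = 61.0 - 0.843 · 4.4/√198 = 60.74

We are 80% confident that μ ≥ 60.74.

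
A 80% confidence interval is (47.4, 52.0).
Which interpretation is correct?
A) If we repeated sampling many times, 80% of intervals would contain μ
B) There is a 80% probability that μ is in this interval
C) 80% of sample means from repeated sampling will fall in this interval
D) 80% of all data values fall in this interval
A

A) Correct — this is the frequentist long-run coverage interpretation.
B) Wrong — μ is fixed; the randomness lives in the interval, not in μ.
C) Wrong — coverage applies to intervals containing μ, not to future x̄ values.
D) Wrong — a CI is about the parameter μ, not individual data values.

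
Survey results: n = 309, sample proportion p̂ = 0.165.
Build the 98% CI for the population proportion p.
(0.116, 0.214)

Proportion CI:
SE = √(p̂(1-p̂)/n) = √(0.165 · 0.835 / 309) = 0.02112

z* = 2.326
Margin = z* · SE = 2.326 · 0.02112 = 0.0491

CI: 0.165 ± 0.0491 = (0.116, 0.214)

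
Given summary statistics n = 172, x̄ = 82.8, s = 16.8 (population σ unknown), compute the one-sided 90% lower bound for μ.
μ ≥ 81.15

Lower bound (one-sided):
t* = 1.287 (one-sided for 90%)
Lower bound = x̄ - t* · s/√n = 82.8 - 1.287 · 16.8/√172 = 81.15

We are 90% confident that μ ≥ 81.15.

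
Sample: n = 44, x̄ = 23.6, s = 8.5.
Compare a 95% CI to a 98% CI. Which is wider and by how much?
98% CI is wider by 1.02

df = 43
95% CI: t* = 2.017, (21.02, 26.18), width = 2 · t* · s/√n = 5.17
98% CI: t* = 2.416, (20.50, 26.70), width = 2 · t* · s/√n = 6.19

The 98% CI is wider by 6.19 - 5.17 = 1.02.
Higher confidence requires a wider interval.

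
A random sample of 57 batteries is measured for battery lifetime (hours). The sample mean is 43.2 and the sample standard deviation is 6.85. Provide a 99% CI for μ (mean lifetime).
(40.78, 45.62)

t-interval (σ unknown):
df = n - 1 = 56
t* = 2.667 for 99% confidence

Margin of error = t* · s/√n = 2.667 · 6.85/√57 = 2.42

CI: (40.78, 45.62)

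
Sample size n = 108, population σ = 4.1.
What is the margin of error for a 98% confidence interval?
Margin of error = 0.92

Margin of error = z* · σ/√n
= 2.326 · 4.1/√108
= 2.326 · 4.1/10.3923
= 0.92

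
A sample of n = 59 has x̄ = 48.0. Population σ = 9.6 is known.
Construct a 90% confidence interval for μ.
(45.94, 50.06)

z-interval (σ known):
z* = 1.645 for 90% confidence

Margin of error = z* · σ/√n = 1.645 · 9.6/√59 = 2.06

CI: (48.0 - 2.06, 48.0 + 2.06) = (45.94, 50.06)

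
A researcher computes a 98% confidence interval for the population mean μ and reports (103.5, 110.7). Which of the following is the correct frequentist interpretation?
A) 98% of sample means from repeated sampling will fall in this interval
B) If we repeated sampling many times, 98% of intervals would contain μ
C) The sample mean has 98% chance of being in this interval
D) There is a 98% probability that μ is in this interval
B

A) Wrong — coverage applies to intervals containing μ, not to future x̄ values.
B) Correct — this is the frequentist long-run coverage interpretation.
C) Wrong — x̄ is observed and sits in the interval by construction.
D) Wrong — μ is fixed; the randomness lives in the interval, not in μ.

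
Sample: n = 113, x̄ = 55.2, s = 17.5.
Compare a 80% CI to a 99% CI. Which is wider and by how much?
99% CI is wider by 4.39

df = 112
80% CI: t* = 1.289, (53.08, 57.32), width = 2 · t* · s/√n = 4.24
99% CI: t* = 2.620, (50.89, 59.51), width = 2 · t* · s/√n = 8.63

The 99% CI is wider by 8.63 - 4.24 = 4.39.
Higher confidence requires a wider interval.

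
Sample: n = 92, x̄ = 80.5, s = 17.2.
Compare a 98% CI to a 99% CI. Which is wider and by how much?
99% CI is wider by 0.95

df = 91
98% CI: t* = 2.368, (76.25, 84.75), width = 2 · t* · s/√n = 8.49
99% CI: t* = 2.631, (75.78, 85.22), width = 2 · t* · s/√n = 9.44

The 99% CI is wider by 9.44 - 8.49 = 0.95.
Higher confidence requires a wider interval.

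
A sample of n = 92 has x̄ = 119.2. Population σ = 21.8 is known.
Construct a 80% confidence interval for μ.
(116.29, 122.11)

z-interval (σ known):
z* = 1.282 for 80% confidence

Margin of error = z* · σ/√n = 1.282 · 21.8/√92 = 2.91

CI: (119.2 - 2.91, 119.2 + 2.91) = (116.29, 122.11)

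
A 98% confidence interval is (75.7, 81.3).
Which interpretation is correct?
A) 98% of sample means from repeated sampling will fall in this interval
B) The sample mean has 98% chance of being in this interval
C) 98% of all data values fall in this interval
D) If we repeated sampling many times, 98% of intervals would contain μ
D

A) Wrong — coverage applies to intervals containing μ, not to future x̄ values.
B) Wrong — x̄ is observed and sits in the interval by construction.
C) Wrong — a CI is about the parameter μ, not individual data values.
D) Correct — this is the frequentist long-run coverage interpretation.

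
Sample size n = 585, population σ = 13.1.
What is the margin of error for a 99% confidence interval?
Margin of error = 1.40

Margin of error = z* · σ/√n
= 2.576 · 13.1/√585
= 2.576 · 13.1/24.1868
= 1.40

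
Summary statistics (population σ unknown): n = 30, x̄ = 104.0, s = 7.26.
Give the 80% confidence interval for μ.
(102.26, 105.74)

t-interval (σ unknown):
df = n - 1 = 29
t* = 1.311 for 80% confidence

Margin of error = t* · s/√n = 1.311 · 7.26/√30 = 1.74

CI: (102.26, 105.74)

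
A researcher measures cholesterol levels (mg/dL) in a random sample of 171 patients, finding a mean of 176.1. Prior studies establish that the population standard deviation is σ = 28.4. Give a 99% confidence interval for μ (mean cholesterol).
(170.51, 181.69)

z-interval (σ known):
z* = 2.576 for 99% confidence

Margin of error = z* · σ/√n = 2.576 · 28.4/√171 = 5.59

CI: (176.1 - 5.59, 176.1 + 5.59) = (170.51, 181.69)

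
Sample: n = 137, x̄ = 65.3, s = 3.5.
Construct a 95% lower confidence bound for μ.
μ ≥ 64.80

Lower bound (one-sided):
t* = 1.656 (one-sided for 95%)
Lower bound = x̄ - t* · s/√n = 65.3 - 1.656 · 3.5/√137 = 64.80

We are 95% confident that μ ≥ 64.80.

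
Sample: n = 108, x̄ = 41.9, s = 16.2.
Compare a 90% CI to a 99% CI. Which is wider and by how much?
99% CI is wider by 3.01

df = 107
90% CI: t* = 1.659, (39.31, 44.49), width = 2 · t* · s/√n = 5.17
99% CI: t* = 2.623, (37.81, 45.99), width = 2 · t* · s/√n = 8.18

The 99% CI is wider by 8.18 - 5.17 = 3.01.
Higher confidence requires a wider interval.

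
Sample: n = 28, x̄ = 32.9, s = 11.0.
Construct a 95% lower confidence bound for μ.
μ ≥ 29.36

Lower bound (one-sided):
t* = 1.703 (one-sided for 95%)
Lower bound = x̄ - t* · s/√n = 32.9 - 1.703 · 11.0/√28 = 29.36

We are 95% confident that μ ≥ 29.36.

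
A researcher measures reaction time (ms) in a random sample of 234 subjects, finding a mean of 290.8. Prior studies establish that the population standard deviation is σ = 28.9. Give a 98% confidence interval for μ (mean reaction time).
(286.41, 295.19)

z-interval (σ known):
z* = 2.326 for 98% confidence

Margin of error = z* · σ/√n = 2.326 · 28.9/√234 = 4.39

CI: (290.8 - 4.39, 290.8 + 4.39) = (286.41, 295.19)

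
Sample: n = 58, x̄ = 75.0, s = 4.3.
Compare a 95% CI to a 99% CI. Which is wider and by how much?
99% CI is wider by 0.75

df = 57
95% CI: t* = 2.002, (73.87, 76.13), width = 2 · t* · s/√n = 2.26
99% CI: t* = 2.665, (73.50, 76.50), width = 2 · t* · s/√n = 3.01

The 99% CI is wider by 3.01 - 2.26 = 0.75.
Higher confidence requires a wider interval.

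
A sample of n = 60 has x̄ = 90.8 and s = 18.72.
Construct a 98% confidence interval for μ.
(85.02, 96.58)

t-interval (σ unknown):
df = n - 1 = 59
t* = 2.391 for 98% confidence

Margin of error = t* · s/√n = 2.391 · 18.72/√60 = 5.78

CI: (85.02, 96.58)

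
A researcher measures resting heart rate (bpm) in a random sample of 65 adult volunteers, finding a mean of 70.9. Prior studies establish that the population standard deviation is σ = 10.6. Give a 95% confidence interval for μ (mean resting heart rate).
(68.32, 73.48)

z-interval (σ known):
z* = 1.960 for 95% confidence

Margin of error = z* · σ/√n = 1.960 · 10.6/√65 = 2.58

CI: (70.9 - 2.58, 70.9 + 2.58) = (68.32, 73.48)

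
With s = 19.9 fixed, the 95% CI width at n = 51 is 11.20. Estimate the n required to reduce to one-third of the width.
n ≈ 459

CI width ∝ 1/√n
To reduce width by factor 3, need √n to grow by 3 → need 3² = 9 times as many samples.

Current: n = 51, width = 11.20
New: n = 459, width ≈ 3.65

Width reduced by factor of 11.20/3.65 = 3.07.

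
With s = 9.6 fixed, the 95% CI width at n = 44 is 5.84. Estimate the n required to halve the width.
n ≈ 176

CI width ∝ 1/√n
To reduce width by factor 2, need √n to grow by 2 → need 2² = 4 times as many samples.

Current: n = 44, width = 5.84
New: n = 176, width ≈ 2.86

Width reduced by factor of 5.84/2.86 = 2.04.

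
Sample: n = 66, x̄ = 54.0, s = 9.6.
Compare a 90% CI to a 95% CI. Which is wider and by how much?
95% CI is wider by 0.78

df = 65
90% CI: t* = 1.669, (52.03, 55.97), width = 2 · t* · s/√n = 3.94
95% CI: t* = 1.997, (51.64, 56.36), width = 2 · t* · s/√n = 4.72

The 95% CI is wider by 4.72 - 3.94 = 0.78.
Higher confidence requires a wider interval.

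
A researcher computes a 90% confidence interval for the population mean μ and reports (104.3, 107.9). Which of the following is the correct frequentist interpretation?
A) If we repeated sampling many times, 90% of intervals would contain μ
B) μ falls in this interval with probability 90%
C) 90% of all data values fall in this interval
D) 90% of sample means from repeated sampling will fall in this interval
A

A) Correct — this is the frequentist long-run coverage interpretation.
B) Wrong — μ is fixed; the randomness lives in the interval, not in μ.
C) Wrong — a CI is about the parameter μ, not individual data values.
D) Wrong — coverage applies to intervals containing μ, not to future x̄ values.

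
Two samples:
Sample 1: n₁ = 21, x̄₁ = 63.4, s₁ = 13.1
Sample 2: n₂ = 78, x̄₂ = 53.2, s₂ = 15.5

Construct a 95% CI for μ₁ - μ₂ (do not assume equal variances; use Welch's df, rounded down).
(3.40, 17.00)

Difference: x̄₁ - x̄₂ = 10.20
SE = √(s₁²/n₁ + s₂²/n₂) = √(13.1²/21 + 15.5²/78) = 3.3544
df = 36.57 → 36 (Welch–Satterthwaite, rounded down)
t* = 2.028

CI: 10.20 ± 2.028 · 3.3544 = 10.20 ± 6.80 = (3.40, 17.00)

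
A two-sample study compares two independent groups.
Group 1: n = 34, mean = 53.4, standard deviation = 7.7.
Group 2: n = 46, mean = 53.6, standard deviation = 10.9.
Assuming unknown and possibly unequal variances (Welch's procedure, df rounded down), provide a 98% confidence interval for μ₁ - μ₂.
(-5.14, 4.74)

Difference: x̄₁ - x̄₂ = -0.20
SE = √(s₁²/n₁ + s₂²/n₂) = √(7.7²/34 + 10.9²/46) = 2.0801
df = 77.87 → 77 (Welch–Satterthwaite, rounded down)
t* = 2.376

CI: -0.20 ± 2.376 · 2.0801 = -0.20 ± 4.94 = (-5.14, 4.74)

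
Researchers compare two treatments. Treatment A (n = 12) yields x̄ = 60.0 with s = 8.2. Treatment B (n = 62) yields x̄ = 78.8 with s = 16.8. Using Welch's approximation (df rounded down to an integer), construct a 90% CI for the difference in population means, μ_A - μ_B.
(-24.20, -13.40)

Difference: x̄₁ - x̄₂ = -18.80
SE = √(s₁²/n₁ + s₂²/n₂) = √(8.2²/12 + 16.8²/62) = 3.1868
df = 32.29 → 32 (Welch–Satterthwaite, rounded down)
t* = 1.694

CI: -18.80 ± 1.694 · 3.1868 = -18.80 ± 5.40 = (-24.20, -13.40)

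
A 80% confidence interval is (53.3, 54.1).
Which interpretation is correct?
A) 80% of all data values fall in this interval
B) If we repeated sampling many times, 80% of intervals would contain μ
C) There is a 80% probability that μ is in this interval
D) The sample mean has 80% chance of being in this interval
B

A) Wrong — a CI is about the parameter μ, not individual data values.
B) Correct — this is the frequentist long-run coverage interpretation.
C) Wrong — μ is fixed; the randomness lives in the interval, not in μ.
D) Wrong — x̄ is observed and sits in the interval by construction.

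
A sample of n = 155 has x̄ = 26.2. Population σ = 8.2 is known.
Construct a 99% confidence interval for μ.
(24.50, 27.90)

z-interval (σ known):
z* = 2.576 for 99% confidence

Margin of error = z* · σ/√n = 2.576 · 8.2/√155 = 1.70

CI: (26.2 - 1.70, 26.2 + 1.70) = (24.50, 27.90)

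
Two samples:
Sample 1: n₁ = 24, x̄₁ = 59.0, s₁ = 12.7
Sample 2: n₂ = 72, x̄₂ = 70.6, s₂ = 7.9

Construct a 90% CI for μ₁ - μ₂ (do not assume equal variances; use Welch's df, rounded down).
(-16.28, -6.92)

Difference: x̄₁ - x̄₂ = -11.60
SE = √(s₁²/n₁ + s₂²/n₂) = √(12.7²/24 + 7.9²/72) = 2.7545
df = 29.16 → 29 (Welch–Satterthwaite, rounded down)
t* = 1.699

CI: -11.60 ± 1.699 · 2.7545 = -11.60 ± 4.68 = (-16.28, -6.92)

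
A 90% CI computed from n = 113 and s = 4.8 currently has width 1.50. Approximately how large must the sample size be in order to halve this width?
n ≈ 452

CI width ∝ 1/√n
To reduce width by factor 2, need √n to grow by 2 → need 2² = 4 times as many samples.

Current: n = 113, width = 1.50
New: n = 452, width ≈ 0.74

Width reduced by factor of 1.50/0.74 = 2.03.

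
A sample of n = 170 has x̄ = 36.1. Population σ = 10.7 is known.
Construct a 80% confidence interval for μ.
(35.05, 37.15)

z-interval (σ known):
z* = 1.282 for 80% confidence

Margin of error = z* · σ/√n = 1.282 · 10.7/√170 = 1.05

CI: (36.1 - 1.05, 36.1 + 1.05) = (35.05, 37.15)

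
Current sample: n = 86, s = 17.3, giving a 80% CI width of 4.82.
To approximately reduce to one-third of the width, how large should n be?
n ≈ 774

CI width ∝ 1/√n
To reduce width by factor 3, need √n to grow by 3 → need 3² = 9 times as many samples.

Current: n = 86, width = 4.82
New: n = 774, width ≈ 1.60

Width reduced by factor of 4.82/1.60 = 3.01.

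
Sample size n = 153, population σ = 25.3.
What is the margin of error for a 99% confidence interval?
Margin of error = 5.27

Margin of error = z* · σ/√n
= 2.576 · 25.3/√153
= 2.576 · 25.3/12.3693
= 5.27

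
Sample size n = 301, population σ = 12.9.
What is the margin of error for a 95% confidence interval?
Margin of error = 1.46

Margin of error = z* · σ/√n
= 1.960 · 12.9/√301
= 1.960 · 12.9/17.3494
= 1.46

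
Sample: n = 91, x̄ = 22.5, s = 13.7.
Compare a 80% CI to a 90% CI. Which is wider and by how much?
90% CI is wider by 1.06

df = 90
80% CI: t* = 1.291, (20.65, 24.35), width = 2 · t* · s/√n = 3.71
90% CI: t* = 1.662, (20.11, 24.89), width = 2 · t* · s/√n = 4.77

The 90% CI is wider by 4.77 - 3.71 = 1.06.
Higher confidence requires a wider interval.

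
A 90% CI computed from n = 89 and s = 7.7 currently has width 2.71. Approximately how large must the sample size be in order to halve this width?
n ≈ 356

CI width ∝ 1/√n
To reduce width by factor 2, need √n to grow by 2 → need 2² = 4 times as many samples.

Current: n = 89, width = 2.71
New: n = 356, width ≈ 1.35

Width reduced by factor of 2.71/1.35 = 2.01.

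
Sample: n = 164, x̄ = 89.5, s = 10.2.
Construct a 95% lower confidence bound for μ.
μ ≥ 88.18

Lower bound (one-sided):
t* = 1.654 (one-sided for 95%)
Lower bound = x̄ - t* · s/√n = 89.5 - 1.654 · 10.2/√164 = 88.18

We are 95% confident that μ ≥ 88.18.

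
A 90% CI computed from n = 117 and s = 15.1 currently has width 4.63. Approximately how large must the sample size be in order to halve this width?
n ≈ 468

CI width ∝ 1/√n
To reduce width by factor 2, need √n to grow by 2 → need 2² = 4 times as many samples.

Current: n = 117, width = 4.63
New: n = 468, width ≈ 2.30

Width reduced by factor of 4.63/2.30 = 2.01.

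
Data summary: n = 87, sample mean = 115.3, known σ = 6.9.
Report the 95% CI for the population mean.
(113.85, 116.75)

z-interval (σ known):
z* = 1.960 for 95% confidence

Margin of error = z* · σ/√n = 1.960 · 6.9/√87 = 1.45

CI: (115.3 - 1.45, 115.3 + 1.45) = (113.85, 116.75)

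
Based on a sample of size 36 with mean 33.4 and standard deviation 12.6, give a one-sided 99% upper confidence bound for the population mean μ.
μ ≤ 38.52

Upper bound (one-sided):
t* = 2.438 (one-sided for 99%)
Upper bound = x̄ + t* · s/√n = 33.4 + 2.438 · 12.6/√36 = 38.52

We are 99% confident that μ ≤ 38.52.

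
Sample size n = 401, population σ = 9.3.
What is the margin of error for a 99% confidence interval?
Margin of error = 1.20

Margin of error = z* · σ/√n
= 2.576 · 9.3/√401
= 2.576 · 9.3/20.0250
= 1.20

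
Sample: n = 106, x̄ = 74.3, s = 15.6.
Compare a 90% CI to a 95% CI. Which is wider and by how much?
95% CI is wider by 0.98

df = 105
90% CI: t* = 1.659, (71.79, 76.81), width = 2 · t* · s/√n = 5.03
95% CI: t* = 1.983, (71.30, 77.30), width = 2 · t* · s/√n = 6.01

The 95% CI is wider by 6.01 - 5.03 = 0.98.
Higher confidence requires a wider interval.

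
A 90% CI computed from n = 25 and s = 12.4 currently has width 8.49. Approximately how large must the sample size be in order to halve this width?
n ≈ 100

CI width ∝ 1/√n
To reduce width by factor 2, need √n to grow by 2 → need 2² = 4 times as many samples.

Current: n = 25, width = 8.49
New: n = 100, width ≈ 4.12

Width reduced by factor of 8.49/4.12 = 2.06.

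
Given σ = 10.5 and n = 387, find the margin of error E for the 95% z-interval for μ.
Margin of error = 1.05

Margin of error = z* · σ/√n
= 1.960 · 10.5/√387
= 1.960 · 10.5/19.6723
= 1.05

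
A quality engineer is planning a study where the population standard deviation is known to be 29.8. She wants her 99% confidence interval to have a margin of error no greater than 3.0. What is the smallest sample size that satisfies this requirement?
n ≥ 655

For margin E ≤ 3.0:
n ≥ (z* · σ / E)²
n ≥ (2.576 · 29.8 / 3.0)²
n ≥ 654.76

Minimum n = 655 (rounding up)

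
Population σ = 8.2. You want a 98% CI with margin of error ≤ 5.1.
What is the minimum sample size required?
n ≥ 14

For margin E ≤ 5.1:
n ≥ (z* · σ / E)²
n ≥ (2.326 · 8.2 / 5.1)²
n ≥ 13.99

Minimum n = 14 (rounding up)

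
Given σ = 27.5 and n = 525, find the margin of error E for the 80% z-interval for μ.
Margin of error = 1.54

Margin of error = z* · σ/√n
= 1.282 · 27.5/√525
= 1.282 · 27.5/22.9129
= 1.54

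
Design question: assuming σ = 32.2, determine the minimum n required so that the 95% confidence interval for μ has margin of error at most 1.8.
n ≥ 1230

For margin E ≤ 1.8:
n ≥ (z* · σ / E)²
n ≥ (1.960 · 32.2 / 1.8)²
n ≥ 1229.36

Minimum n = 1230 (rounding up)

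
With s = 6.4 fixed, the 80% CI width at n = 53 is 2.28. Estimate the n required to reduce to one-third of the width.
n ≈ 477

CI width ∝ 1/√n
To reduce width by factor 3, need √n to grow by 3 → need 3² = 9 times as many samples.

Current: n = 53, width = 2.28
New: n = 477, width ≈ 0.75

Width reduced by factor of 2.28/0.75 = 3.04.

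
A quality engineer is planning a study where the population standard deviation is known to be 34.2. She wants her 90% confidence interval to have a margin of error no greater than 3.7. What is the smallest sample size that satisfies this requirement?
n ≥ 232

For margin E ≤ 3.7:
n ≥ (z* · σ / E)²
n ≥ (1.645 · 34.2 / 3.7)²
n ≥ 231.20

Minimum n = 232 (rounding up)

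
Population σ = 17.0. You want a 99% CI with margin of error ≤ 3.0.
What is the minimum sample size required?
n ≥ 214

For margin E ≤ 3.0:
n ≥ (z* · σ / E)²
n ≥ (2.576 · 17.0 / 3.0)²
n ≥ 213.08

Minimum n = 214 (rounding up)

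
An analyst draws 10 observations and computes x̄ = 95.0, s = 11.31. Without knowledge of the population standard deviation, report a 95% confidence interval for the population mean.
(86.91, 103.09)

t-interval (σ unknown):
df = n - 1 = 9
t* = 2.262 for 95% confidence

Margin of error = t* · s/√n = 2.262 · 11.31/√10 = 8.09

CI: (86.91, 103.09)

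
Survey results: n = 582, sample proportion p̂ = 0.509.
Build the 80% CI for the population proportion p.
(0.482, 0.536)

Proportion CI:
SE = √(p̂(1-p̂)/n) = √(0.509 · 0.491 / 582) = 0.02072

z* = 1.282
Margin = z* · SE = 1.282 · 0.02072 = 0.0266

CI: 0.509 ± 0.0266 = (0.482, 0.536)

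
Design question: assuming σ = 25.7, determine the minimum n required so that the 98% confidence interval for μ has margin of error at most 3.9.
n ≥ 235

For margin E ≤ 3.9:
n ≥ (z* · σ / E)²
n ≥ (2.326 · 25.7 / 3.9)²
n ≥ 234.94

Minimum n = 235 (rounding up)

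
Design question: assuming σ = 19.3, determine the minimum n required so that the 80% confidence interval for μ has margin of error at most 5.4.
n ≥ 21

For margin E ≤ 5.4:
n ≥ (z* · σ / E)²
n ≥ (1.282 · 19.3 / 5.4)²
n ≥ 20.99

Minimum n = 21 (rounding up)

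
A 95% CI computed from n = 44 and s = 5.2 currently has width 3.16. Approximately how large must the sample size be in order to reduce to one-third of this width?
n ≈ 396

CI width ∝ 1/√n
To reduce width by factor 3, need √n to grow by 3 → need 3² = 9 times as many samples.

Current: n = 44, width = 3.16
New: n = 396, width ≈ 1.03

Width reduced by factor of 3.16/1.03 = 3.07.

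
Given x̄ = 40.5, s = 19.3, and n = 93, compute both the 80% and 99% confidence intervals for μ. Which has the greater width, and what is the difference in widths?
99% CI is wider by 5.36

df = 92
80% CI: t* = 1.291, (37.92, 43.08), width = 2 · t* · s/√n = 5.17
99% CI: t* = 2.630, (35.24, 45.76), width = 2 · t* · s/√n = 10.53

The 99% CI is wider by 10.53 - 5.17 = 5.36.
Higher confidence requires a wider interval.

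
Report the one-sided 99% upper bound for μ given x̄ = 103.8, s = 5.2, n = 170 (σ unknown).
μ ≤ 104.74

Upper bound (one-sided):
t* = 2.349 (one-sided for 99%)
Upper bound = x̄ + t* · s/√n = 103.8 + 2.349 · 5.2/√170 = 104.74

We are 99% confident that μ ≤ 104.74.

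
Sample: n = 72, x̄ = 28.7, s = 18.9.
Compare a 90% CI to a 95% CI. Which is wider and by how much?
95% CI is wider by 1.45

df = 71
90% CI: t* = 1.667, (24.99, 32.41), width = 2 · t* · s/√n = 7.43
95% CI: t* = 1.994, (24.26, 33.14), width = 2 · t* · s/√n = 8.88

The 95% CI is wider by 8.88 - 7.43 = 1.45.
Higher confidence requires a wider interval.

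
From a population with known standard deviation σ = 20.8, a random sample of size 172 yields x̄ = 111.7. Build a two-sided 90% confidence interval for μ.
(109.09, 114.31)

z-interval (σ known):
z* = 1.645 for 90% confidence

Margin of error = z* · σ/√n = 1.645 · 20.8/√172 = 2.61

CI: (111.7 - 2.61, 111.7 + 2.61) = (109.09, 114.31)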